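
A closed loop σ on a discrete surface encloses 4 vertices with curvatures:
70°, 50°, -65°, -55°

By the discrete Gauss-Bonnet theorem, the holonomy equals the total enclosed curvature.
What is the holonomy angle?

Holonomy = total enclosed curvature = 70° + 50° + (-65°) + (-55°) = 0°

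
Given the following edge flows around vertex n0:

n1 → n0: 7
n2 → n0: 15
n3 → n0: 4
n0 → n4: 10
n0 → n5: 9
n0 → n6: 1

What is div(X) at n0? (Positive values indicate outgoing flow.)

Divergence = sum of outgoing flows = (-7) + (-15) + (-4) + 10 + 9 + 1 = -6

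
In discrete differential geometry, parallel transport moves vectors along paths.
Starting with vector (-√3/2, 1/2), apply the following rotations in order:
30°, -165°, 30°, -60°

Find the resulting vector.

Total rotation: 30° + (-165°) + 30° + (-60°) = -165°. Final vector: (0.9659, -0.2588)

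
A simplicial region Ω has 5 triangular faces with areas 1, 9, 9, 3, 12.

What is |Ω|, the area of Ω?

1 + 9 + 9 + 3 + 12 = 34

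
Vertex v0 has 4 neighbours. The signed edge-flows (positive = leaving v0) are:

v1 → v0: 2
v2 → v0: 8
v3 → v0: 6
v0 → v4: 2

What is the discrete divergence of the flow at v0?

Divergence = sum of outgoing flows = (-2) + (-8) + (-6) + 2 = -14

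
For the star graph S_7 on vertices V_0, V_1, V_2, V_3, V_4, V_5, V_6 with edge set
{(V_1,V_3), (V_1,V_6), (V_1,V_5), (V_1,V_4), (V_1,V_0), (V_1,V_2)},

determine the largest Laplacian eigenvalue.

The star S_7 is the complete bipartite graph K_{1,6} (one hub of degree 6, 6 leaves of degree 1). The Laplacian spectrum of K_{p,q} is 0, p (multiplicity q−1), q (multiplicity p−1), p+q. With p = 1, q = 6: 0 once, 1 with multiplicity 5, and 7 once. (Check: trace L = sum of degrees = 12 = 5·1 + 7.)
Laplacian eigenvalues: [0.0, 1.0, 1.0, 1.0, 1.0, 1.0, 7.0]. Largest eigenvalue (spectral radius) = 7.0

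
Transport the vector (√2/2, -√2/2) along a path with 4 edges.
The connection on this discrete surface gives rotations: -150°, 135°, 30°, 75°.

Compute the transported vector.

Total rotation: (-150°) + 135° + 30° + 75° = 90°. Final vector: (0.7071, 0.7071)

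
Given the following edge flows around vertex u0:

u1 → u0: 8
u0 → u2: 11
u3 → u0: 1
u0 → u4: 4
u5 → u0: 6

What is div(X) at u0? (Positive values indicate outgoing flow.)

Divergence = sum of outgoing flows = (-8) + 11 + (-1) + 4 + (-6) = 0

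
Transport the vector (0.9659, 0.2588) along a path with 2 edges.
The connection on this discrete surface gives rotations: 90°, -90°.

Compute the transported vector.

Total rotation: 90° + (-90°) = 0°. Final vector: (0.9659, 0.2588)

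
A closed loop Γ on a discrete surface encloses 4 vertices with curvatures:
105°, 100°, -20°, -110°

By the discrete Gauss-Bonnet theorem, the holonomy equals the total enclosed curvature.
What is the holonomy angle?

Holonomy = total enclosed curvature = 105° + 100° + (-20°) + (-110°) = 75°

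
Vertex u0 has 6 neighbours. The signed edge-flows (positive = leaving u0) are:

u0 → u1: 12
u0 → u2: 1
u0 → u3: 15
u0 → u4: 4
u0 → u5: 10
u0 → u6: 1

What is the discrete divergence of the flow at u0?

Divergence = sum of outgoing flows = 12 + 1 + 15 + 4 + 10 + 1 = 43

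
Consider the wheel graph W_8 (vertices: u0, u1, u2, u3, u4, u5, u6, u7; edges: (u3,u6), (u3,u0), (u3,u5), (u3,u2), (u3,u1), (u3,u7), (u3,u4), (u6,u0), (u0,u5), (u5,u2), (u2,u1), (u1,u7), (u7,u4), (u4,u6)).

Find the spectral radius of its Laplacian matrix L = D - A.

The wheel W_8 is the join K_1 ∨ C_7 (a hub joined to every vertex of a cycle of length 7). For a join G ∨ H (G on p vertices, H on q vertices) the Laplacian spectrum is 0, p+q, the eigenvalues of L(G) other than one 0 each shifted by +q, and the eigenvalues of L(H) other than one 0 each shifted by +p. With G = K_1 (p = 1, nothing left after dropping its 0) and H = C_7 (q = 7, eigenvalues 2 − 2cos(2πk/7), k = 0, …, 6; drop k = 0), the spectrum of W_8 is 0, 8, and 1 + (2 − 2cos(2πk/7)) = 3 − 2cos(2πk/7) for k = 1, …, 6:
k=1: 3 − 2cos(2π/7) = 1.753; k=2: 3 − 2cos(4π/7) = 3.445; k=3: 3 − 2cos(6π/7) = 4.8019; k=4: 3 − 2cos(8π/7) = 4.8019; k=5: 3 − 2cos(10π/7) = 3.445; k=6: 3 − 2cos(12π/7) = 1.753.
Laplacian eigenvalues: [0.0, 1.753, 1.753, 3.445, 3.445, 4.8019, 4.8019, 8.0]. Largest eigenvalue (spectral radius) = 8.0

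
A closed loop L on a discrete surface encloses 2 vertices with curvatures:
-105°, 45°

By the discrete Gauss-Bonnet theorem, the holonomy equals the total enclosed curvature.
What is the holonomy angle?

Holonomy = total enclosed curvature = (-105°) + 45° = -60°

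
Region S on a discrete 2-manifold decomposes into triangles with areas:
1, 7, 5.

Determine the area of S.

1 + 7 + 5 = 13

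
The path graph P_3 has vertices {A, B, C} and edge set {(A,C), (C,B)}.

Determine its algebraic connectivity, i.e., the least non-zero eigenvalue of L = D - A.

The path graph P_n has Laplacian eigenvalues λ_k = 2 − 2cos(kπ/n), k = 0, 1, …, n−1. Here n = 3:
k=0: 2 − 2cos(0) = 0.0; k=1: 2 − 2cos(π/3) = 1.0; k=2: 2 − 2cos(2π/3) = 3.0.
Laplacian eigenvalues: [0.0, 1.0, 3.0]. Algebraic connectivity (smallest non-zero eigenvalue) = 1.0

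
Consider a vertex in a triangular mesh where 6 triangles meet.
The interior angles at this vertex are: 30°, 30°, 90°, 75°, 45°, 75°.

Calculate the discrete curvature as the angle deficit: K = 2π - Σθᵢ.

Sum of angles = 345°. K = 360° - 345° = 15° = π/12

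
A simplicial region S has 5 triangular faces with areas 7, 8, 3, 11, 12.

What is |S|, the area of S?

7 + 8 + 3 + 11 + 12 = 41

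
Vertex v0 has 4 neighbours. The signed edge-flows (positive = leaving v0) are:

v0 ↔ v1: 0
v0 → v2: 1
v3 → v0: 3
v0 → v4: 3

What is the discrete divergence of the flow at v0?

Divergence = sum of outgoing flows = 0 + 1 + (-3) + 3 = 1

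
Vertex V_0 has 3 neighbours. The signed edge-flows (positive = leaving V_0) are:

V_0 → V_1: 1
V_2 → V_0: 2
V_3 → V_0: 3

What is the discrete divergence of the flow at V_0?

Divergence = sum of outgoing flows = 1 + (-2) + (-3) = -4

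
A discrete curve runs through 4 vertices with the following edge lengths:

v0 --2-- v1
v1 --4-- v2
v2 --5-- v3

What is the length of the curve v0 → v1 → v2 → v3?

Arc length = 2 + 4 + 5 = 11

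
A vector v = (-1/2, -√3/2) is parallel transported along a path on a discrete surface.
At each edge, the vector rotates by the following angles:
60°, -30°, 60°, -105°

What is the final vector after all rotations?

Total rotation: 60° + (-30°) + 60° + (-105°) = -15°. Final vector: (-0.7071, -0.7071)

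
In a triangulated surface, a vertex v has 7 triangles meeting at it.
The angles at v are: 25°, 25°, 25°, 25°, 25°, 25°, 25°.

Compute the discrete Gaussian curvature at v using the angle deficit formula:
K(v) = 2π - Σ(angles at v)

Sum of angles = 175°. K = 360° - 175° = 185° = 37π/36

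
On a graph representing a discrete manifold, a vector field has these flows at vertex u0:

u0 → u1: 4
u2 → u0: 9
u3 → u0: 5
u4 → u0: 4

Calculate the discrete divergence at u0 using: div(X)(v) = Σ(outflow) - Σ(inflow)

Divergence = sum of outgoing flows = 4 + (-9) + (-5) + (-4) = -14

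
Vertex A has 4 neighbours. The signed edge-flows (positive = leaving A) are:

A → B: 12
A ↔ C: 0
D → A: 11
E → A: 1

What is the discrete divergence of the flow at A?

Divergence = sum of outgoing flows = 12 + 0 + (-11) + (-1) = 0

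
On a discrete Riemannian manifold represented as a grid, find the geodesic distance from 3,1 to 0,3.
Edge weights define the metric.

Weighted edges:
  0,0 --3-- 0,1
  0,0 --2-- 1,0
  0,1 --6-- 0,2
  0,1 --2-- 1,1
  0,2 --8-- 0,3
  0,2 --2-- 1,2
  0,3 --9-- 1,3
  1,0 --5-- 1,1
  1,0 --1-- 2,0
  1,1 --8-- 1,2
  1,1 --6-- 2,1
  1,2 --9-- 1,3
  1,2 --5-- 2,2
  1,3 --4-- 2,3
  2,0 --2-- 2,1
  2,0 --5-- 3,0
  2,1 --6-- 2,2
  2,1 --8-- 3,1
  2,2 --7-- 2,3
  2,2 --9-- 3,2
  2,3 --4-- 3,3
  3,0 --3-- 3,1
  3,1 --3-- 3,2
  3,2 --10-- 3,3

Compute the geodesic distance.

Shortest path: 3,1 → 3,2 → 2,2 → 1,2 → 0,2 → 0,3, total weight = 27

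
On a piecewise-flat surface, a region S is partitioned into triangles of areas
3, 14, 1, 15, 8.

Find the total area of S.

3 + 14 + 1 + 15 + 8 = 41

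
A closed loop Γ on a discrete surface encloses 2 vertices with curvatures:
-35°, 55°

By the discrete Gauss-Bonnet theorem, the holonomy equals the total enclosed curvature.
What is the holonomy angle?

Holonomy = total enclosed curvature = (-35°) + 55° = 20°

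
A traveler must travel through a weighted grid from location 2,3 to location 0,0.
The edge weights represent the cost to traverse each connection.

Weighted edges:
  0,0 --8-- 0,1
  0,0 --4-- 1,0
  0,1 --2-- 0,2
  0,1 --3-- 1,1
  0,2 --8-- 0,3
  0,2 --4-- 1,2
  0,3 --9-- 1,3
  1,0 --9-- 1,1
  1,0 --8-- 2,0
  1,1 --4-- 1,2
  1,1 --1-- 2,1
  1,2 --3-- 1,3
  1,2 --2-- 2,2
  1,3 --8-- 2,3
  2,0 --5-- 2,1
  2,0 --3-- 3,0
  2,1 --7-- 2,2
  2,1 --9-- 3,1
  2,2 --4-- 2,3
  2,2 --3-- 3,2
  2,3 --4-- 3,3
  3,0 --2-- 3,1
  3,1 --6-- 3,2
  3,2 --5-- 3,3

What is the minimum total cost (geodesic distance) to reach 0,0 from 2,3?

Shortest path: 2,3 → 2,2 → 1,2 → 0,2 → 0,1 → 0,0, total weight = 20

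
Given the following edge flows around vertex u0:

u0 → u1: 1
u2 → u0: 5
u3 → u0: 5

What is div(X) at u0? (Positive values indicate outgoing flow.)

Divergence = sum of outgoing flows = 1 + (-5) + (-5) = -9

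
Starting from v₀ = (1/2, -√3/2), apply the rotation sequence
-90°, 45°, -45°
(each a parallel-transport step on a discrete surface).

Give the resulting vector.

Total rotation: (-90°) + 45° + (-45°) = -90°. Final vector: (-0.8660, -0.5000)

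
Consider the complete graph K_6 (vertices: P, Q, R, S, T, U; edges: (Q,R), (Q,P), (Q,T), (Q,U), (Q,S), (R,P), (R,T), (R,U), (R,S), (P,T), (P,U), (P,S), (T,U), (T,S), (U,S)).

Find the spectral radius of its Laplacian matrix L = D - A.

For the complete graph K_n, L = nI − J (J = all-ones matrix). J has eigenvalues n (once, eigenvector 𝟙) and 0 (multiplicity n−1), so L has eigenvalues 0 (once) and n (multiplicity n−1). Here n = 6: eigenvalue 0 once and 6 with multiplicity 5.
Laplacian eigenvalues: [0.0, 6.0, 6.0, 6.0, 6.0, 6.0]. Largest eigenvalue (spectral radius) = 6.0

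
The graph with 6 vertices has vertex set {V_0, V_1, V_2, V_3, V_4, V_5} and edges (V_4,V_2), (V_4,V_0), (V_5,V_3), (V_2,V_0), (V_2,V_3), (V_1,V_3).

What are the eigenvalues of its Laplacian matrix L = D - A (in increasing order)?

Degrees: deg(V_0) = 2, deg(V_1) = 1, deg(V_2) = 3, deg(V_3) = 3, deg(V_4) = 2, deg(V_5) = 1.
L = D − A with rows/columns ordered (V_0, V_1, V_2, V_3, V_4, V_5):
  [ 2,  0, -1,  0, -1,  0]
  [ 0,  1,  0, -1,  0,  0]
  [-1,  0,  3, -1, -1,  0]
  [ 0, -1, -1,  3,  0, -1]
  [-1,  0, -1,  0,  2,  0]
  [ 0,  0,  0, -1,  0,  1]
Characteristic polynomial: det(λI − L) = λ(λ² − 5λ + 2)(λ − 1)(λ − 3)².
Roots: λ = 0; (λ² − 5λ + 2) = 0 ⇒ λ = (5 ± √17)/2 ≈ 0.4384, 4.5616; (λ − 1) = 0 ⇒ λ = 1; (λ − 3) = 0 ⇒ λ = 3 (multiplicity 2).
(Check: the roots sum (with multiplicity) to 12, matching trace L = Σdeg = 2·6 = 12.)
Laplacian eigenvalues (increasing order): [0.0, 0.4384, 1.0, 3.0, 3.0, 4.5616]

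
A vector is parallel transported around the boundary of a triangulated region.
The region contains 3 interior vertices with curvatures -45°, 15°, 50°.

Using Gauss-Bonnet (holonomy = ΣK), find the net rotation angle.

Holonomy = total enclosed curvature = (-45°) + 15° + 50° = 20°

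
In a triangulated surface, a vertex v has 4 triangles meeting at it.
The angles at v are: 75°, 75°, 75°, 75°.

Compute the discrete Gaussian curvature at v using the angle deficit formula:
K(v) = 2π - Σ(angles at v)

Sum of angles = 300°. K = 360° - 300° = 60° = π/3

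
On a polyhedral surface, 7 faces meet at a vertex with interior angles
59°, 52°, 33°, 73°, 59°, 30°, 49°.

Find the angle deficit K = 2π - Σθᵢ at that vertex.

Sum of angles = 355°. K = 360° - 355° = 5° = π/36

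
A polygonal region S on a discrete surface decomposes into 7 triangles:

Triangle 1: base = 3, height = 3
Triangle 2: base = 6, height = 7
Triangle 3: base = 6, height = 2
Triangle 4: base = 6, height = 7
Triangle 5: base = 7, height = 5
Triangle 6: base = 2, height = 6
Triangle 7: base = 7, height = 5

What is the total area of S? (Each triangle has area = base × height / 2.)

(1/2)×3×3 + (1/2)×6×7 + (1/2)×6×2 + (1/2)×6×7 + (1/2)×7×5 + (1/2)×2×6 + (1/2)×7×5 = 93.5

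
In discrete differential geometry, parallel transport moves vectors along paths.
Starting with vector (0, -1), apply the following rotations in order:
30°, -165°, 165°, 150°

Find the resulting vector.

Total rotation: 30° + (-165°) + 165° + 150° = 180°. Final vector: (0, 1)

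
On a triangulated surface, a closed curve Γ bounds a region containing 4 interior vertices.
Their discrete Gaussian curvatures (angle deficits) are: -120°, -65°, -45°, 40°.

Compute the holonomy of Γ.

Holonomy = total enclosed curvature = (-120°) + (-65°) + (-45°) + 40° = -190°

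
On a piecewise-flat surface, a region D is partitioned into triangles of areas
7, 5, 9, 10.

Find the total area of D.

7 + 5 + 9 + 10 = 31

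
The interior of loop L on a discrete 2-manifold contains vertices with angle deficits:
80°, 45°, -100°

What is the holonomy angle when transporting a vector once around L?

Holonomy = total enclosed curvature = 80° + 45° + (-100°) = 25°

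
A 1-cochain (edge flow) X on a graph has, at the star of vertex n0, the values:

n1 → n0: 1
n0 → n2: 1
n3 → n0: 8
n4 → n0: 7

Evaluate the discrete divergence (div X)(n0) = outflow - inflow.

Divergence = sum of outgoing flows = (-1) + 1 + (-8) + (-7) = -15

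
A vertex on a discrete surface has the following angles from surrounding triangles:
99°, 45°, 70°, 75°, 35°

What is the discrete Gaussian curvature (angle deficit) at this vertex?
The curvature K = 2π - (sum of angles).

Sum of angles = 324°. K = 360° - 324° = 36° = π/5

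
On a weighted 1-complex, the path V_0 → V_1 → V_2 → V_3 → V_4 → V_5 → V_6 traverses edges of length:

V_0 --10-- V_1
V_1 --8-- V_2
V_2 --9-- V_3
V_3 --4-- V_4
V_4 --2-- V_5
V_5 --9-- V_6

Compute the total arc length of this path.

Arc length = 10 + 8 + 9 + 4 + 2 + 9 = 42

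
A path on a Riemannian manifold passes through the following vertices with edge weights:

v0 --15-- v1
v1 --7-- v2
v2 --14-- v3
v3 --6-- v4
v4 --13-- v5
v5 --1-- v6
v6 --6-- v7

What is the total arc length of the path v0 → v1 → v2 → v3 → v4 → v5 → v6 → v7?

Arc length = 15 + 7 + 14 + 6 + 13 + 1 + 6 = 62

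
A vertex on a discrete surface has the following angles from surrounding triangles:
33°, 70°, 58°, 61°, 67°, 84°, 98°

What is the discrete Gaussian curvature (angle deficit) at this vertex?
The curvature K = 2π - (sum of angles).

Sum of angles = 471°. K = 360° - 471° = -111° = -37π/60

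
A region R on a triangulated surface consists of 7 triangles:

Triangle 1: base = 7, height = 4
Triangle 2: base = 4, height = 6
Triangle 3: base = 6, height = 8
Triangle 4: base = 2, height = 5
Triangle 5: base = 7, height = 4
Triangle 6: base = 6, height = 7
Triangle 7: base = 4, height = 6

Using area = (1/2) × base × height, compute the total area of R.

(1/2)×7×4 + (1/2)×4×6 + (1/2)×6×8 + (1/2)×2×5 + (1/2)×7×4 + (1/2)×6×7 + (1/2)×4×6 = 102.0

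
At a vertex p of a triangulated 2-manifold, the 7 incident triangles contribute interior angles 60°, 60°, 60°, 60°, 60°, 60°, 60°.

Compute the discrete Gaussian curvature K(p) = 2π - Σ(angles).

Sum of angles = 420°. K = 360° - 420° = -60°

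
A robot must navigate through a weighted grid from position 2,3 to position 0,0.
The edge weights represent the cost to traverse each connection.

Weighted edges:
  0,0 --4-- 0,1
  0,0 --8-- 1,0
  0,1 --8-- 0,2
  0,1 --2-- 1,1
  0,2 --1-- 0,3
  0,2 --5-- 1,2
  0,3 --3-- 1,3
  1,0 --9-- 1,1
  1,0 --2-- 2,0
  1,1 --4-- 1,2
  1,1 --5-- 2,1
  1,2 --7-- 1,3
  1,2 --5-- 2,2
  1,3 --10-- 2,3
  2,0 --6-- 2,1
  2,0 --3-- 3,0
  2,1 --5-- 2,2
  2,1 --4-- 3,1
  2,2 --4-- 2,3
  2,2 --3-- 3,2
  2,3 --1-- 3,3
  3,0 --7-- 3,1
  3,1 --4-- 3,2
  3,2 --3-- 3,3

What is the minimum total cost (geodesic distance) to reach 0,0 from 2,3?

Shortest path: 2,3 → 2,2 → 1,2 → 1,1 → 0,1 → 0,0, total weight = 19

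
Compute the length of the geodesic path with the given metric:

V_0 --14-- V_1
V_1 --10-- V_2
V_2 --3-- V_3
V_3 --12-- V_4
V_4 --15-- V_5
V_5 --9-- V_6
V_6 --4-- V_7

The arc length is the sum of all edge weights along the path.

Arc length = 14 + 10 + 3 + 12 + 15 + 9 + 4 = 67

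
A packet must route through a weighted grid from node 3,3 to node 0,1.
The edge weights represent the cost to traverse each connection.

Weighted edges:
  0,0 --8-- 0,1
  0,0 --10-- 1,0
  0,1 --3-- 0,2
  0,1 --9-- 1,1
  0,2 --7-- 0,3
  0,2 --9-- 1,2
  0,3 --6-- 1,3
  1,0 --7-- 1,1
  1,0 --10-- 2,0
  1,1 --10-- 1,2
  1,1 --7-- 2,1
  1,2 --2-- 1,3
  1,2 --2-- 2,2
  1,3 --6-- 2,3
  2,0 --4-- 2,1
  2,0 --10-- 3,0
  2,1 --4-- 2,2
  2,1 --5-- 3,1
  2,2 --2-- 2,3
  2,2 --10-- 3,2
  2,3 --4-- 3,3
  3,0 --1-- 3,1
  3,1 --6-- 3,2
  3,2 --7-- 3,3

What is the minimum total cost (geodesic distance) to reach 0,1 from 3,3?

Shortest path: 3,3 → 2,3 → 2,2 → 1,2 → 0,2 → 0,1, total weight = 20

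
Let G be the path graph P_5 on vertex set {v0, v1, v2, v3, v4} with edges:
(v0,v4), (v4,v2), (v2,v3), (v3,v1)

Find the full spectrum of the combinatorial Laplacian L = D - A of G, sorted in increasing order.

The path graph P_n has Laplacian eigenvalues λ_k = 2 − 2cos(kπ/n), k = 0, 1, …, n−1. Here n = 5:
k=0: 2 − 2cos(0) = 0.0; k=1: 2 − 2cos(π/5) = 0.382; k=2: 2 − 2cos(2π/5) = 1.382; k=3: 2 − 2cos(3π/5) = 2.618; k=4: 2 − 2cos(4π/5) = 3.618.
Laplacian eigenvalues (increasing order): [0.0, 0.382, 1.382, 2.618, 3.618]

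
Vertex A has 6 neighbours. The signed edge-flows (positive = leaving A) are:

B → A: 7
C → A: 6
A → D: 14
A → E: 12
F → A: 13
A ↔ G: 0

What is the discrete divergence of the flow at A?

Divergence = sum of outgoing flows = (-7) + (-6) + 14 + 12 + (-13) + 0 = 0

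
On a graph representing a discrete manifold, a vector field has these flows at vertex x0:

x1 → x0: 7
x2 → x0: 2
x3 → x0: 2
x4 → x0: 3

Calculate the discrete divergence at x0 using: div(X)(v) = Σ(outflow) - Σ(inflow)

Divergence = sum of outgoing flows = (-7) + (-2) + (-2) + (-3) = -14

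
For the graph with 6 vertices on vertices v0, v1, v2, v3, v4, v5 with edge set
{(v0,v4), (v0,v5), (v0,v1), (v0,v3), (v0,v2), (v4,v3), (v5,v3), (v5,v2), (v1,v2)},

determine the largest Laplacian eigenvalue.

Degrees: deg(v0) = 5, deg(v1) = 2, deg(v2) = 3, deg(v3) = 3, deg(v4) = 2, deg(v5) = 3.
L = D − A with rows/columns ordered (v0, v1, v2, v3, v4, v5):
  [ 5, -1, -1, -1, -1, -1]
  [-1,  2, -1,  0,  0,  0]
  [-1, -1,  3,  0,  0, -1]
  [-1,  0,  0,  3, -1, -1]
  [-1,  0,  0, -1,  2,  0]
  [-1,  0, -1, -1,  0,  3]
Characteristic polynomial: det(λI − L) = λ(λ² − 5λ + 5)(λ² − 7λ + 11)(λ − 6).
Roots: λ = 0; (λ² − 5λ + 5) = 0 ⇒ λ = (5 ± √5)/2 ≈ 1.382, 3.618; (λ² − 7λ + 11) = 0 ⇒ λ = (7 ± √5)/2 ≈ 2.382, 4.618; (λ − 6) = 0 ⇒ λ = 6.
(Check: the roots sum (with multiplicity) to 18, matching trace L = Σdeg = 2·9 = 18.)
Laplacian eigenvalues: [0.0, 1.382, 2.382, 3.618, 4.618, 6.0]. Largest eigenvalue (spectral radius) = 6.0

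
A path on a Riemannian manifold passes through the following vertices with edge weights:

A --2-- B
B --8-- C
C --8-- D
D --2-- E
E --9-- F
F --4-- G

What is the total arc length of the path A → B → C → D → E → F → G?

Arc length = 2 + 8 + 8 + 2 + 9 + 4 = 33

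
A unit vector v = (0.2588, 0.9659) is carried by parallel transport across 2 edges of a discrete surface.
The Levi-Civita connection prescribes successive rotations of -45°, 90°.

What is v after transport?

Total rotation: (-45°) + 90° = 45°. Final vector: (-0.5000, 0.8660)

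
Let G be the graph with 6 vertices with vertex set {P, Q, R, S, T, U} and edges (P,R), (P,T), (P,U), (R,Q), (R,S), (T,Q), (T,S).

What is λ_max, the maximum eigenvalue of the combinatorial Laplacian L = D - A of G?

Degrees: deg(P) = 3, deg(Q) = 2, deg(R) = 3, deg(S) = 2, deg(T) = 3, deg(U) = 1.
L = D − A with rows/columns ordered (P, Q, R, S, T, U):
  [ 3,  0, -1,  0, -1, -1]
  [ 0,  2, -1,  0, -1,  0]
  [-1, -1,  3, -1,  0,  0]
  [ 0,  0, -1,  2, -1,  0]
  [-1, -1,  0, -1,  3,  0]
  [-1,  0,  0,  0,  0,  1]
Characteristic polynomial: det(λI − L) = λ(λ² − 6λ + 4)(λ − 2)(λ − 3)².
Roots: λ = 0; (λ² − 6λ + 4) = 0 ⇒ λ = 3 ± √5 ≈ 0.7639, 5.2361; (λ − 2) = 0 ⇒ λ = 2; (λ − 3) = 0 ⇒ λ = 3 (multiplicity 2).
(Check: the roots sum (with multiplicity) to 14, matching trace L = Σdeg = 2·7 = 14.)
Laplacian eigenvalues: [0.0, 0.7639, 2.0, 3.0, 3.0, 5.2361]. Largest eigenvalue (spectral radius) = 5.2361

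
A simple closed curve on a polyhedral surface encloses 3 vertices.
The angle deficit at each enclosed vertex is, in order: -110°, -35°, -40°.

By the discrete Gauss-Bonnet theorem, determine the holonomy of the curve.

Holonomy = total enclosed curvature = (-110°) + (-35°) + (-40°) = -185°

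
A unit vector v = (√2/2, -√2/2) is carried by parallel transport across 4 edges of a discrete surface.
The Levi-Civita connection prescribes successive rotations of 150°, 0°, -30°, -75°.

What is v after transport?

Total rotation: 150° + 0° + (-30°) + (-75°) = 45°. Final vector: (1, 0)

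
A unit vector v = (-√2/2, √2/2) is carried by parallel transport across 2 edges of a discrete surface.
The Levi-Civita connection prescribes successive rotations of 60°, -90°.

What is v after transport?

Total rotation: 60° + (-90°) = -30°. Final vector: (-0.2588, 0.9659)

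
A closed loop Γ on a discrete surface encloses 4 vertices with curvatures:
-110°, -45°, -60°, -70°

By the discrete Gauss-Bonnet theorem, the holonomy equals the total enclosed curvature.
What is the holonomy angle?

Holonomy = total enclosed curvature = (-110°) + (-45°) + (-60°) + (-70°) = -285°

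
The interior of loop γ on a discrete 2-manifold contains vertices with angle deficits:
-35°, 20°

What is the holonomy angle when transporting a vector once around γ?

Holonomy = total enclosed curvature = (-35°) + 20° = -15°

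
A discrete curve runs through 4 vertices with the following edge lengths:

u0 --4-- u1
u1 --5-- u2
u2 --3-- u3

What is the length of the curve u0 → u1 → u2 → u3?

Arc length = 4 + 5 + 3 = 12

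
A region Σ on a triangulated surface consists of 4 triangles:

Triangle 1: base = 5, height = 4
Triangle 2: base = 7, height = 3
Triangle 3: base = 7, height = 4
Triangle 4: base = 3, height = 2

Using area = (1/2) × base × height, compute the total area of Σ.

(1/2)×5×4 + (1/2)×7×3 + (1/2)×7×4 + (1/2)×3×2 = 37.5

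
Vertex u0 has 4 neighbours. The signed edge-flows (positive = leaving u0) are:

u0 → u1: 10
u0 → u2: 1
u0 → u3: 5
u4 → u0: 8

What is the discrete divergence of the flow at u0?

Divergence = sum of outgoing flows = 10 + 1 + 5 + (-8) = 8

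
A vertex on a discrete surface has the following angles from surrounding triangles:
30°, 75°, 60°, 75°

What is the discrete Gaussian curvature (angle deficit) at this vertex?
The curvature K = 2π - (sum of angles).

Sum of angles = 240°. K = 360° - 240° = 120°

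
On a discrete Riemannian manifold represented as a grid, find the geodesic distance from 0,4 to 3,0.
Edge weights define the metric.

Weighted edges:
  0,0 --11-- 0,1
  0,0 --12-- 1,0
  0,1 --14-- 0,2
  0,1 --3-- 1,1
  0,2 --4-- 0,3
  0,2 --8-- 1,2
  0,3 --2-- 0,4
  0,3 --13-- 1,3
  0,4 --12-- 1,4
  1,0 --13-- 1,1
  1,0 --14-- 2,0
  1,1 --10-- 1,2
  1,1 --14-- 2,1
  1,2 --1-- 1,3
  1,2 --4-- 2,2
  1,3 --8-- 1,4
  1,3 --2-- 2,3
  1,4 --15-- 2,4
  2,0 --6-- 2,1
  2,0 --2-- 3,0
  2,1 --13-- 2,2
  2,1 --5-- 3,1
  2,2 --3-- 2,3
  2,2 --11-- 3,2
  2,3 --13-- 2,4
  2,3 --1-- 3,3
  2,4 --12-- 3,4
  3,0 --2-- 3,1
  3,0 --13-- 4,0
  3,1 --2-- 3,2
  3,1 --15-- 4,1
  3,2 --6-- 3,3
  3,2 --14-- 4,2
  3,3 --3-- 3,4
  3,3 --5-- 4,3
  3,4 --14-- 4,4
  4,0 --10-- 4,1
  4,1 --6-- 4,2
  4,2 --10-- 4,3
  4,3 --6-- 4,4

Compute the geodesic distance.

Shortest path: 0,4 → 0,3 → 1,3 → 2,3 → 3,3 → 3,2 → 3,1 → 3,0, total weight = 28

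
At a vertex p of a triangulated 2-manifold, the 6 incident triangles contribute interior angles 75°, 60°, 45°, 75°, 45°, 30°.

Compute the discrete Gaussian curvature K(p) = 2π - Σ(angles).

Sum of angles = 330°. K = 360° - 330° = 30° = π/6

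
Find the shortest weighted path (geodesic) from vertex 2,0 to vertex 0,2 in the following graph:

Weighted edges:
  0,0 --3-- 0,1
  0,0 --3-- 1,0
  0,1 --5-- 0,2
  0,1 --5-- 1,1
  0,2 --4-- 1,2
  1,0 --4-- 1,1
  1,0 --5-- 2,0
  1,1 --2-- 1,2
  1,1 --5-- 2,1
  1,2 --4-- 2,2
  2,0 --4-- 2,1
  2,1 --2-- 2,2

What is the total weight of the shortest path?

Shortest path: 2,0 → 2,1 → 2,2 → 1,2 → 0,2, total weight = 14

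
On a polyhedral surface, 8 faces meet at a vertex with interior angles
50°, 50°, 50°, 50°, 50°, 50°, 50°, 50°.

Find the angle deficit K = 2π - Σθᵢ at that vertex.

Sum of angles = 400°. K = 360° - 400° = -40°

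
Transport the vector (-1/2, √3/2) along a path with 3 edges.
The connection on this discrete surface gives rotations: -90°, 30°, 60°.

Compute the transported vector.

Total rotation: (-90°) + 30° + 60° = 0°. Final vector: (-0.5000, 0.8660)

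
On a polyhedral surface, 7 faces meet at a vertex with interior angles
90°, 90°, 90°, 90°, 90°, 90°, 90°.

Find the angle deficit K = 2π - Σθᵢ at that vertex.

Sum of angles = 630°. K = 360° - 630° = -270° = -3π/2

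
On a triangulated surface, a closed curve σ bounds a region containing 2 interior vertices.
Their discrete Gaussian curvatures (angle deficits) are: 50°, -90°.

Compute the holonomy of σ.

Holonomy = total enclosed curvature = 50° + (-90°) = -40°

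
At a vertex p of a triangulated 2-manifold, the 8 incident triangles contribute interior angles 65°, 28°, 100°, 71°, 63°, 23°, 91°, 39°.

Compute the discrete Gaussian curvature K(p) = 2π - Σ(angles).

Sum of angles = 480°. K = 360° - 480° = -120° = -2π/3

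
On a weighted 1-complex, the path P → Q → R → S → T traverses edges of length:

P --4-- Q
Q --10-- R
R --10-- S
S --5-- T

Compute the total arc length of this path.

Arc length = 4 + 10 + 10 + 5 = 29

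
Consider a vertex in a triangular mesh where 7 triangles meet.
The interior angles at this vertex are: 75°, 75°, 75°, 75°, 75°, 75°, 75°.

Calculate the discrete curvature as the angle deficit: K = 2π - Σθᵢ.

Sum of angles = 525°. K = 360° - 525° = -165° = -11π/12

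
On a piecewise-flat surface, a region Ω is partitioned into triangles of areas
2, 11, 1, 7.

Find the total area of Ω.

2 + 11 + 1 + 7 = 21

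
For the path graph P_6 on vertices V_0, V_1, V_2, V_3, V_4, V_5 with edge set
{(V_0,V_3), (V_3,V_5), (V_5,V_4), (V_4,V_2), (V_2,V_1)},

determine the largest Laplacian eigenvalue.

The path graph P_n has Laplacian eigenvalues λ_k = 2 − 2cos(kπ/n), k = 0, 1, …, n−1. Here n = 6:
k=0: 2 − 2cos(0) = 0.0; k=1: 2 − 2cos(π/6) = 0.2679; k=2: 2 − 2cos(π/3) = 1.0; k=3: 2 − 2cos(π/2) = 2.0; k=4: 2 − 2cos(2π/3) = 3.0; k=5: 2 − 2cos(5π/6) = 3.7321.
Laplacian eigenvalues: [0.0, 0.2679, 1.0, 2.0, 3.0, 3.7321]. Largest eigenvalue (spectral radius) = 3.7321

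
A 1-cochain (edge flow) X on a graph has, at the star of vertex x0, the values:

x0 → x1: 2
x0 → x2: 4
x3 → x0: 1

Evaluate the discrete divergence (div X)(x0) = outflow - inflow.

Divergence = sum of outgoing flows = 2 + 4 + (-1) = 5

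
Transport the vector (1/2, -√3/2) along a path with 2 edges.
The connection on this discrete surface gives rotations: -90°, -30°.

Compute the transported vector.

Total rotation: (-90°) + (-30°) = -120°. Final vector: (-1, 0)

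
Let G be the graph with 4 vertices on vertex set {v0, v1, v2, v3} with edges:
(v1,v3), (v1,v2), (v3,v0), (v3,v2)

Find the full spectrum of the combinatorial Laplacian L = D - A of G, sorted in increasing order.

Degrees: deg(v0) = 1, deg(v1) = 2, deg(v2) = 2, deg(v3) = 3.
L = D − A with rows/columns ordered (v0, v1, v2, v3):
  [ 1,  0,  0, -1]
  [ 0,  2, -1, -1]
  [ 0, -1,  2, -1]
  [-1, -1, -1,  3]
Characteristic polynomial: det(λI − L) = λ(λ − 1)(λ − 3)(λ − 4).
Roots: λ = 0; (λ − 1) = 0 ⇒ λ = 1; (λ − 3) = 0 ⇒ λ = 3; (λ − 4) = 0 ⇒ λ = 4.
(Check: the roots sum (with multiplicity) to 8, matching trace L = Σdeg = 2·4 = 8.)
Laplacian eigenvalues (increasing order): [0.0, 1.0, 3.0, 4.0]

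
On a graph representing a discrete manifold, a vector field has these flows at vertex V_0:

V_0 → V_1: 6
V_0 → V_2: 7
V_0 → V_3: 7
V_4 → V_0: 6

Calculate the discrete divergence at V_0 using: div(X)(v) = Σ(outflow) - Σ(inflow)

Divergence = sum of outgoing flows = 6 + 7 + 7 + (-6) = 14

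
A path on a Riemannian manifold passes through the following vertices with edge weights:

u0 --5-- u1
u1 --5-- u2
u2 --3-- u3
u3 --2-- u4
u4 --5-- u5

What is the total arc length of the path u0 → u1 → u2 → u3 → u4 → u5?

Arc length = 5 + 5 + 3 + 2 + 5 = 20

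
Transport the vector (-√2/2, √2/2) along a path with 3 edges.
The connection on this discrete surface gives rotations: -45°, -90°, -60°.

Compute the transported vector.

Total rotation: (-45°) + (-90°) + (-60°) = -195° ≡ 165° (mod 360°). Final vector: (0.5000, -0.8660)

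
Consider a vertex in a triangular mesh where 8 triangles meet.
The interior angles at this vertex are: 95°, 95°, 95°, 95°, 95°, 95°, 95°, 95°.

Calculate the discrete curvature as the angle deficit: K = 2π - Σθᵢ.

Sum of angles = 760°. K = 360° - 760° = -400° = -20π/9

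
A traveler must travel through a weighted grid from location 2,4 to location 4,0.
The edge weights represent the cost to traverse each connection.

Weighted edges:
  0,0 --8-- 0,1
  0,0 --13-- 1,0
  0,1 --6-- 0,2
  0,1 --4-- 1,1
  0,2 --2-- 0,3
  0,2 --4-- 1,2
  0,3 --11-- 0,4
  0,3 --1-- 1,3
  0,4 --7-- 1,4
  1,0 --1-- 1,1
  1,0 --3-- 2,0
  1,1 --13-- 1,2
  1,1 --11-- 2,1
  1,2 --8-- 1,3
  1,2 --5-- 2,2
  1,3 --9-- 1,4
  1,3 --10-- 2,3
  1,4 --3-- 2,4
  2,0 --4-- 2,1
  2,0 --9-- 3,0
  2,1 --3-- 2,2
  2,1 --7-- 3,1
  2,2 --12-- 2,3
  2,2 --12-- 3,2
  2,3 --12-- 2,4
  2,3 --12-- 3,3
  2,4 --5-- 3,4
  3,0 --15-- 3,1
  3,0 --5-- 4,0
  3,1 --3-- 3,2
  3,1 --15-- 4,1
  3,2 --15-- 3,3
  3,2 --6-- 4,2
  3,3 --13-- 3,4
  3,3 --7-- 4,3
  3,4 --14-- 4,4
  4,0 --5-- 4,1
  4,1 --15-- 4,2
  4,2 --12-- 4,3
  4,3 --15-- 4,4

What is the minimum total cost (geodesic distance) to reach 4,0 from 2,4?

Shortest path: 2,4 → 1,4 → 1,3 → 0,3 → 0,2 → 0,1 → 1,1 → 1,0 → 2,0 → 3,0 → 4,0, total weight = 43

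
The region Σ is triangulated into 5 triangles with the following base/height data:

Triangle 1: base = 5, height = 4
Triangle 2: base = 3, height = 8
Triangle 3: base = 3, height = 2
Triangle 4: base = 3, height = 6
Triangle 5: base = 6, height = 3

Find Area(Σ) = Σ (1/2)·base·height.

(1/2)×5×4 + (1/2)×3×8 + (1/2)×3×2 + (1/2)×3×6 + (1/2)×6×3 = 43.0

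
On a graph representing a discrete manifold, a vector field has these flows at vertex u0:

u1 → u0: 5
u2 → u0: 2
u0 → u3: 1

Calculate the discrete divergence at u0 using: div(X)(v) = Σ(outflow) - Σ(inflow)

Divergence = sum of outgoing flows = (-5) + (-2) + 1 = -6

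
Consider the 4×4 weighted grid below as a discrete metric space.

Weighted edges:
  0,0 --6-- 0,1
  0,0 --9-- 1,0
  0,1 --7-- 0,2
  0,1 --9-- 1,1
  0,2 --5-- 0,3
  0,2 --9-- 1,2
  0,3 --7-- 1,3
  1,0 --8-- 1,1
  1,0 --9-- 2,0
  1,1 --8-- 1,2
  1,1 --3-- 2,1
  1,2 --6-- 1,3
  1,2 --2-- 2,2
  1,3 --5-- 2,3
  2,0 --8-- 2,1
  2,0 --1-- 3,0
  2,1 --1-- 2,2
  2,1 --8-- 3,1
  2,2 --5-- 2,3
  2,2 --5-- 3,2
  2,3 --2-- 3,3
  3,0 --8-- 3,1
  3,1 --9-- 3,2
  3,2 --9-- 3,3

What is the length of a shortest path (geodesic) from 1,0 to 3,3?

Shortest path: 1,0 → 1,1 → 2,1 → 2,2 → 2,3 → 3,3, total weight = 19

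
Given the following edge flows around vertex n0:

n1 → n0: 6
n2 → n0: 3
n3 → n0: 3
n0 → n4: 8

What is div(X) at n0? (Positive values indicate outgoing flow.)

Divergence = sum of outgoing flows = (-6) + (-3) + (-3) + 8 = -4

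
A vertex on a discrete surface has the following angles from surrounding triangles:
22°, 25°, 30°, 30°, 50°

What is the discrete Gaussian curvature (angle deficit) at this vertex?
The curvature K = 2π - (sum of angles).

Sum of angles = 157°. K = 360° - 157° = 203° = 203π/180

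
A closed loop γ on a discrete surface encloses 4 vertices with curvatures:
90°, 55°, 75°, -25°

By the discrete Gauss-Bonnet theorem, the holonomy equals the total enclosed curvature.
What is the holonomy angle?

Holonomy = total enclosed curvature = 90° + 55° + 75° + (-25°) = 195°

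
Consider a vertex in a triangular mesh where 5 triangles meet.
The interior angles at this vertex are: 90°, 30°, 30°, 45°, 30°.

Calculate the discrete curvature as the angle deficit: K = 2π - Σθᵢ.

Sum of angles = 225°. K = 360° - 225° = 135° = 3π/4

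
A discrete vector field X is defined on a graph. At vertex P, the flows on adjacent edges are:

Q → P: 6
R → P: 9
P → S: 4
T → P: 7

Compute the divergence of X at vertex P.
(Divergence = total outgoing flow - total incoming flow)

Divergence = sum of outgoing flows = (-6) + (-9) + 4 + (-7) = -18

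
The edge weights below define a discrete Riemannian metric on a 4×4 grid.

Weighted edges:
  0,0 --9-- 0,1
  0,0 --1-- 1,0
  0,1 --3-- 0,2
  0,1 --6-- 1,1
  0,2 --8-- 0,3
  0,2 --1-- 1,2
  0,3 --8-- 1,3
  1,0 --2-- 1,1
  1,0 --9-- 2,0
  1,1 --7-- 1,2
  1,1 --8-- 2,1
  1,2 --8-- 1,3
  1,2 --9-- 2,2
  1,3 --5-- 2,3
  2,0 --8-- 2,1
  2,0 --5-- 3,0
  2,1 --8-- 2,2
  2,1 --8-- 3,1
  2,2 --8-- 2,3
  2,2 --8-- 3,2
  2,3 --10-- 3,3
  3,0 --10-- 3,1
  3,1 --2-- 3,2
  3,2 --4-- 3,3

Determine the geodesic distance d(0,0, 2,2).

Shortest path: 0,0 → 1,0 → 1,1 → 1,2 → 2,2, total weight = 19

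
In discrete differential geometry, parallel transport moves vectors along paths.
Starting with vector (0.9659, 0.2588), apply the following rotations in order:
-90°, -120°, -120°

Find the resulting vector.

Total rotation: (-90°) + (-120°) + (-120°) = -330° ≡ 30° (mod 360°). Final vector: (0.7071, 0.7071)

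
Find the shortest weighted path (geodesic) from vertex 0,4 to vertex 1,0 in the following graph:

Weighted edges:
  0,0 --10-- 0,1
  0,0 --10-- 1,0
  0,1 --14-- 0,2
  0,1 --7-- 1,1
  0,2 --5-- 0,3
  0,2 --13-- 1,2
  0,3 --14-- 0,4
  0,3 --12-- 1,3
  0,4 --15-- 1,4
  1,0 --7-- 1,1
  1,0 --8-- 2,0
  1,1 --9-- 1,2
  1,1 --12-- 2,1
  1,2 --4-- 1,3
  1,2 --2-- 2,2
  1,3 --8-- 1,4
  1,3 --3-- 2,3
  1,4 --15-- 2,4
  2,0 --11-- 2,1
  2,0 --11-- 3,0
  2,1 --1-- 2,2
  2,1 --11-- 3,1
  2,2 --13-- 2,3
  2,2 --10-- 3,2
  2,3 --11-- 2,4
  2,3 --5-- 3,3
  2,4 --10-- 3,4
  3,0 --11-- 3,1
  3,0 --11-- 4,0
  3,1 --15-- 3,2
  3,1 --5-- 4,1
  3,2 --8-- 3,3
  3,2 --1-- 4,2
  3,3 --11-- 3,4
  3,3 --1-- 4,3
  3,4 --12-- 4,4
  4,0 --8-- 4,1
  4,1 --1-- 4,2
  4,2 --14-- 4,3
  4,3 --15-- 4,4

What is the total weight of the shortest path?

Shortest path: 0,4 → 1,4 → 1,3 → 1,2 → 1,1 → 1,0, total weight = 43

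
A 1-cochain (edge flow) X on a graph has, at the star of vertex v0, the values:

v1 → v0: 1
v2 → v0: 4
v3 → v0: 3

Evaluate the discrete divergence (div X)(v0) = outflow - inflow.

Divergence = sum of outgoing flows = (-1) + (-4) + (-3) = -8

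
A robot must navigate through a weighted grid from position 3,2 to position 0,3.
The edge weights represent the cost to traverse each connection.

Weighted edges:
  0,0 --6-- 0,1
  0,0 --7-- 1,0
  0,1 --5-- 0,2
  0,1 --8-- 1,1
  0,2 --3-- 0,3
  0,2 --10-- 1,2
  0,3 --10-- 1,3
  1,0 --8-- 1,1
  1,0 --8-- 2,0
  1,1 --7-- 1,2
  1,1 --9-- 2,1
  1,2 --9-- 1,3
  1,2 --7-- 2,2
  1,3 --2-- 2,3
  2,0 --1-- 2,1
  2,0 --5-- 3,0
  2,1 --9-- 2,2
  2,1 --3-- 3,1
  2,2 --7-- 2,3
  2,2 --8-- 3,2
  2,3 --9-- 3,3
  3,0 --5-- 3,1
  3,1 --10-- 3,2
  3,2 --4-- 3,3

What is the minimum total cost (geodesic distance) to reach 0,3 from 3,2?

Shortest path: 3,2 → 3,3 → 2,3 → 1,3 → 0,3, total weight = 25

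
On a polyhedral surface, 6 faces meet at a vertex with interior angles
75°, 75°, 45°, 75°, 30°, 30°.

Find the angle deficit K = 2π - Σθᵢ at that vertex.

Sum of angles = 330°. K = 360° - 330° = 30°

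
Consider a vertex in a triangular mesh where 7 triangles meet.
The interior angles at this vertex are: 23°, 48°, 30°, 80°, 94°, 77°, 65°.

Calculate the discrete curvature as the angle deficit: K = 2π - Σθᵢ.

Sum of angles = 417°. K = 360° - 417° = -57° = -19π/60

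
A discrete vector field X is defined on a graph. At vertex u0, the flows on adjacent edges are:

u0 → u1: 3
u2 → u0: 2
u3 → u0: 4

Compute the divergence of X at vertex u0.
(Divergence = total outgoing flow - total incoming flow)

Divergence = sum of outgoing flows = 3 + (-2) + (-4) = -3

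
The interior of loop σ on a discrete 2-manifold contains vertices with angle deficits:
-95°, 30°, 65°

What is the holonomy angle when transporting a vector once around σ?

Holonomy = total enclosed curvature = (-95°) + 30° + 65° = 0°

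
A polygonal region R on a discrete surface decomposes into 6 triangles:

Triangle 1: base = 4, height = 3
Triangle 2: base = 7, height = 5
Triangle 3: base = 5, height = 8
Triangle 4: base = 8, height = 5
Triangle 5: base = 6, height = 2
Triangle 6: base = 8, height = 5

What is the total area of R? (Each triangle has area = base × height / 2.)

(1/2)×4×3 + (1/2)×7×5 + (1/2)×5×8 + (1/2)×8×5 + (1/2)×6×2 + (1/2)×8×5 = 89.5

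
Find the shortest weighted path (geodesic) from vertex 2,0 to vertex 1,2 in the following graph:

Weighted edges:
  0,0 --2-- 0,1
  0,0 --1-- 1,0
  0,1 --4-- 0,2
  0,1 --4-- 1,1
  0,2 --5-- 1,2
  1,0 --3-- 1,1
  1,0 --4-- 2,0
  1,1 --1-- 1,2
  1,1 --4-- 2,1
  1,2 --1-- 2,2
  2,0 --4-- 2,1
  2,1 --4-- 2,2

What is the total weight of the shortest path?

Shortest path: 2,0 → 1,0 → 1,1 → 1,2, total weight = 8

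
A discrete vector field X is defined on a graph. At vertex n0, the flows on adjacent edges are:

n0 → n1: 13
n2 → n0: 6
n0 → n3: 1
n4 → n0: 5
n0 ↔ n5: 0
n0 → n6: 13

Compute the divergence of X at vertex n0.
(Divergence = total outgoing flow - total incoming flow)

Divergence = sum of outgoing flows = 13 + (-6) + 1 + (-5) + 0 + 13 = 16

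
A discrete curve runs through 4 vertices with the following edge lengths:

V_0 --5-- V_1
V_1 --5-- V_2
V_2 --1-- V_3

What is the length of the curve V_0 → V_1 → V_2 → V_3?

Arc length = 5 + 5 + 1 = 11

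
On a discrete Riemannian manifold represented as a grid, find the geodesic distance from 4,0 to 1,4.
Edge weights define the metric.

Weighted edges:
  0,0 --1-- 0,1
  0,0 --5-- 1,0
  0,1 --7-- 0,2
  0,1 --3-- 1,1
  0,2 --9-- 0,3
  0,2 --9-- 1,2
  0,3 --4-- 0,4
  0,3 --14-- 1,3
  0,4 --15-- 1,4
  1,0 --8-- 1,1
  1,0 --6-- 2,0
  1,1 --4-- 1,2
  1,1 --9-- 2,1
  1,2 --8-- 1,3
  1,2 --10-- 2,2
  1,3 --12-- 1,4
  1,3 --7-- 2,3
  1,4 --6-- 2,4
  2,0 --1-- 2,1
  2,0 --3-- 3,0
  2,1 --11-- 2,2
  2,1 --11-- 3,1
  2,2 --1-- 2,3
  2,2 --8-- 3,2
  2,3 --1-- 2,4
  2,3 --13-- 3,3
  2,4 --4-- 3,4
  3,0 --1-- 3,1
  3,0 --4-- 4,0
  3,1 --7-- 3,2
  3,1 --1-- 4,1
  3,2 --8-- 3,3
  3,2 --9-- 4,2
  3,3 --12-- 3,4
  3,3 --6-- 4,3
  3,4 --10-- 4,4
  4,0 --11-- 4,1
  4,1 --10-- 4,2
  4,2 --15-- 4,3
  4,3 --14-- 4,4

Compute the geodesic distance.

Shortest path: 4,0 → 3,0 → 2,0 → 2,1 → 2,2 → 2,3 → 2,4 → 1,4, total weight = 27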